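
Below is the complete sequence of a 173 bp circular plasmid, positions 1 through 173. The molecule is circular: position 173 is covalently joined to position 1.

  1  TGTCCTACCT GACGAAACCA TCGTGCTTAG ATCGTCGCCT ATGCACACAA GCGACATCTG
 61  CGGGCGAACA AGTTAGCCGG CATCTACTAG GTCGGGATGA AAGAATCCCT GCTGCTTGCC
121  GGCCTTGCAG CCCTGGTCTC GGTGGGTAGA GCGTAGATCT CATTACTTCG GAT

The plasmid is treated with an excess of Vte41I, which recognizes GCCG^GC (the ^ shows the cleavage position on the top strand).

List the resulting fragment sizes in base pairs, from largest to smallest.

131, 42 bp

Vte41I sites (GCCGGC) start at positions 76, 118.
Vte41I cuts after base 4 of each site, so after positions 79, 121.
Circular molecule, 2 cuts → 2 fragments:
  80–121 → 42 bp
  122–173 then 1–79 → 52 + 79 = 131 bp
Sorted largest to smallest: 131, 42 bp.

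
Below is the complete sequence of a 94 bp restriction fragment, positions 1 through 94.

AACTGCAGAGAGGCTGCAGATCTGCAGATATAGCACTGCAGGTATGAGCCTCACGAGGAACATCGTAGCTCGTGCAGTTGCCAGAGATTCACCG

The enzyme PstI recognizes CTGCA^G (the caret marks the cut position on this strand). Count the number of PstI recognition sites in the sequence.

CTGCAG occurs starting at positions 3, 14, 22, 36.
PstI cuts at 4 sites.

4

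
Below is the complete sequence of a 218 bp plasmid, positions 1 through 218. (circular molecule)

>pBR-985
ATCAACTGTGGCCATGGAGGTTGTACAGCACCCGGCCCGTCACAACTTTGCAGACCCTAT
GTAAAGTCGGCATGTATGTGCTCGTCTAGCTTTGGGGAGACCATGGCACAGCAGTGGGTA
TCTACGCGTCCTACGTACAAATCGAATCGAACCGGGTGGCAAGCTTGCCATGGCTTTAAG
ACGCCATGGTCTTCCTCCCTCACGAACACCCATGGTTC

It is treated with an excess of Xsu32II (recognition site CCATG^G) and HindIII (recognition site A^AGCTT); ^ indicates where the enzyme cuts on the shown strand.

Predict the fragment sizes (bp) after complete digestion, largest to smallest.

Xsu32II sites (CCATGG) start at positions 12, 101, 168, 184, 210.
Xsu32II cuts after base 5 of each site (before the last base), so after positions 16, 105, 172, 188, 214.
The HindIII site (AAGCTT) starts at position 161.
HindIII cuts after the first base of each site, so after position 161.
Combined cut positions: 16, 105, 161, 172, 188, 214.
Circular molecule, 6 cuts → 6 fragments:
  17–105 → 89 bp
  106–161 → 56 bp
  162–172 → 11 bp
  173–188 → 16 bp
  189–214 → 26 bp
  215–218 then 1–16 → 4 + 16 = 20 bp
Sorted largest to smallest: 89, 56, 26, 20, 16, 11 bp.

89, 56, 26, 20, 16, 11 bp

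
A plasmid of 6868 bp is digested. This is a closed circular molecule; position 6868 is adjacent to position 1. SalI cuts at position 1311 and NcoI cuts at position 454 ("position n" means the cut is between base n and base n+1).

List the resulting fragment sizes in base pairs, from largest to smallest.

Combined cut positions (sorted): 454, 1311.
Circular molecule, 2 cuts → 2 fragments:
  1311 − 454 = 857 bp
  wrap: 6868 − 1311 + 454 = 6011 bp
Sorted largest to smallest: 6011, 857 bp.

6011, 857 bp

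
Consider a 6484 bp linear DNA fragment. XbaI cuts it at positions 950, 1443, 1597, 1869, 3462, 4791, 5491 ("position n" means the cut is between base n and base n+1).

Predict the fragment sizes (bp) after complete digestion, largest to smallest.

Linear molecule, 7 cuts → 8 fragments:
  950 − 0 = 950 bp
  1443 − 950 = 493 bp
  1597 − 1443 = 154 bp
  1869 − 1597 = 272 bp
  3462 − 1869 = 1593 bp
  4791 − 3462 = 1329 bp
  5491 − 4791 = 700 bp
  6484 − 5491 = 993 bp
Sorted largest to smallest: 1593, 1329, 993, 950, 700, 493, 272, 154 bp.

1593, 1329, 993, 950, 700, 493, 272, 154 bp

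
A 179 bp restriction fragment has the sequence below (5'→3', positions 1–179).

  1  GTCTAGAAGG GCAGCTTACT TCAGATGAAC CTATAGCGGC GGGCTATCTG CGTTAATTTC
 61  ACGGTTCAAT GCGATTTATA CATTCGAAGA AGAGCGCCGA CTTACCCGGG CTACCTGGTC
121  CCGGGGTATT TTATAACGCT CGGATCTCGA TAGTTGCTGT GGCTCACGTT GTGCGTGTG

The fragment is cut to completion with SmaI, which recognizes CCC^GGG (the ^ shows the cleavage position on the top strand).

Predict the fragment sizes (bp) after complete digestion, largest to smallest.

SmaI sites (CCCGGG) start at positions 105, 120.
SmaI cuts after base 3 of each site, so after positions 107, 122.
Linear molecule, 2 cuts → 3 fragments:
  1–107 → 107 bp
  108–122 → 15 bp
  123–179 → 57 bp
Sorted largest to smallest: 107, 57, 15 bp.

107, 57, 15 bp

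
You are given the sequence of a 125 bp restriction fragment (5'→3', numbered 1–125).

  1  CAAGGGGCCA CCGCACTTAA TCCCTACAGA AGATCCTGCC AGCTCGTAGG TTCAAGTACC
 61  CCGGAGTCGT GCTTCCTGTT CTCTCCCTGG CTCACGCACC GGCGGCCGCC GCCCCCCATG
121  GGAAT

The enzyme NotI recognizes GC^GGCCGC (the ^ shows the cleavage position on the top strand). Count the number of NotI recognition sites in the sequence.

GCGGCCGC occurs starting at position 102.
NotI cuts at 1 site.

1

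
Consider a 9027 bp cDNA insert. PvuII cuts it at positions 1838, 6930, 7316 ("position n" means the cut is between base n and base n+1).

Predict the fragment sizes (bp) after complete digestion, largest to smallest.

Linear molecule, 3 cuts → 4 fragments:
  1838 − 0 = 1838 bp
  6930 − 1838 = 5092 bp
  7316 − 6930 = 386 bp
  9027 − 7316 = 1711 bp
Sorted largest to smallest: 5092, 1838, 1711, 386 bp.

5092, 1838, 1711, 386 bp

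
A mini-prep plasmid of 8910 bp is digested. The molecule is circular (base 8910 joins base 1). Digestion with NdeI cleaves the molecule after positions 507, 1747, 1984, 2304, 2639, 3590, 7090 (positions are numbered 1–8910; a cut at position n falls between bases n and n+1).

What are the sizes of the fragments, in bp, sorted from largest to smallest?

Circular molecule, 7 cuts → 7 fragments:
  1747 − 507 = 1240 bp
  1984 − 1747 = 237 bp
  2304 − 1984 = 320 bp
  2639 − 2304 = 335 bp
  3590 − 2639 = 951 bp
  7090 − 3590 = 3500 bp
  wrap: 8910 − 7090 + 507 = 2327 bp
Sorted largest to smallest: 3500, 2327, 1240, 951, 335, 320, 237 bp.

3500, 2327, 1240, 951, 335, 320, 237 bp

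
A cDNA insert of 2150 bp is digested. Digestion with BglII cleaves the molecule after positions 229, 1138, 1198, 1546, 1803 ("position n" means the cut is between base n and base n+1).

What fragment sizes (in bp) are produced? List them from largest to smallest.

Linear molecule, 5 cuts → 6 fragments:
  229 − 0 = 229 bp
  1138 − 229 = 909 bp
  1198 − 1138 = 60 bp
  1546 − 1198 = 348 bp
  1803 − 1546 = 257 bp
  2150 − 1803 = 347 bp
Sorted largest to smallest: 909, 348, 347, 257, 229, 60 bp.

909, 348, 347, 257, 229, 60 bp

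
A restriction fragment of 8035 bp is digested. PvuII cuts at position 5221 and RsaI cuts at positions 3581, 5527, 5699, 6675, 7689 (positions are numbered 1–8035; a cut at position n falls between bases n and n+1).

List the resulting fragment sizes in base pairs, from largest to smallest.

3581, 1640, 1014, 976, 346, 306, 172 bp

Combined cut positions (sorted): 3581, 5221, 5527, 5699, 6675, 7689.
Linear molecule, 6 cuts → 7 fragments:
  3581 − 0 = 3581 bp
  5221 − 3581 = 1640 bp
  5527 − 5221 = 306 bp
  5699 − 5527 = 172 bp
  6675 − 5699 = 976 bp
  7689 − 6675 = 1014 bp
  8035 − 7689 = 346 bp
Sorted largest to smallest: 3581, 1640, 1014, 976, 346, 306, 172 bp.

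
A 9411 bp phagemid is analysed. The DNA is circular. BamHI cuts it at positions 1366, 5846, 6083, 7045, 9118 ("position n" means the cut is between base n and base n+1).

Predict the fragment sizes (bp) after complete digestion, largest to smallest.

4480, 2073, 1659, 962, 237 bp

Circular molecule, 5 cuts → 5 fragments:
  5846 − 1366 = 4480 bp
  6083 − 5846 = 237 bp
  7045 − 6083 = 962 bp
  9118 − 7045 = 2073 bp
  wrap: 9411 − 9118 + 1366 = 1659 bp
Sorted largest to smallest: 4480, 2073, 1659, 962, 237 bp.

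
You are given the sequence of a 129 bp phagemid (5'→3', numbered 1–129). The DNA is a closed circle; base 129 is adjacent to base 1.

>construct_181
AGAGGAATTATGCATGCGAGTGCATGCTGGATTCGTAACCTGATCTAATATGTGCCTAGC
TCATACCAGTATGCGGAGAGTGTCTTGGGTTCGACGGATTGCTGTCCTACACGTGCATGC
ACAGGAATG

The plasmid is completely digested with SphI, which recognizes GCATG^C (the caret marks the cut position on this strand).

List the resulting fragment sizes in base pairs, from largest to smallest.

93, 26, 10 bp

SphI sites (GCATGC) start at positions 12, 22, 115.
SphI cuts after base 5 of each site (before the last base), so after positions 16, 26, 119.
Circular molecule, 3 cuts → 3 fragments:
  17–26 → 10 bp
  27–119 → 93 bp
  120–129 then 1–16 → 10 + 16 = 26 bp
Sorted largest to smallest: 93, 26, 10 bp.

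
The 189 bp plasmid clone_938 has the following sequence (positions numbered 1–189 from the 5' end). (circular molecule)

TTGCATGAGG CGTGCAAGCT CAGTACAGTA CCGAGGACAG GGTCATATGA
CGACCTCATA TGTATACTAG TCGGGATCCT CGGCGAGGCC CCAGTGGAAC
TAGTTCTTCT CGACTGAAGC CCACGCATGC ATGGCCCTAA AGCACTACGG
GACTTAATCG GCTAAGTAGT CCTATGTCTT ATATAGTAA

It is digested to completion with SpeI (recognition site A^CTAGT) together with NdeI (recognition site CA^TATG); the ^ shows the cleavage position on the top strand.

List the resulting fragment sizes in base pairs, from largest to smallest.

135, 33, 13, 8 bp

SpeI sites (ACTAGT) start at positions 66, 99.
SpeI cuts after the first base of each site, so after positions 66, 99.
NdeI sites (CATATG) start at positions 44, 57.
NdeI cuts after base 2 of each site, so after positions 45, 58.
Combined cut positions: 45, 58, 66, 99.
Circular molecule, 4 cuts → 4 fragments:
  46–58 → 13 bp
  59–66 → 8 bp
  67–99 → 33 bp
  100–189 then 1–45 → 90 + 45 = 135 bp
Sorted largest to smallest: 135, 33, 13, 8 bp.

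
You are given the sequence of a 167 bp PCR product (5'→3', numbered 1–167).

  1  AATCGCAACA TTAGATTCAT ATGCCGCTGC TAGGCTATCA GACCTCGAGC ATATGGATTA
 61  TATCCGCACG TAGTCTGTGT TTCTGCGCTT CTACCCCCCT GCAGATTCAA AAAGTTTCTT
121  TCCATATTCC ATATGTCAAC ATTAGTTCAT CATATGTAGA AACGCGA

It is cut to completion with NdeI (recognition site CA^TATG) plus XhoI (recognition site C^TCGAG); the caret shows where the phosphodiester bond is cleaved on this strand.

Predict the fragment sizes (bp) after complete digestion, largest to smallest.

NdeI sites (CATATG) start at positions 18, 50, 130, 151.
NdeI cuts after base 2 of each site, so after positions 19, 51, 131, 152.
The XhoI site (CTCGAG) starts at position 44.
XhoI cuts after the first base of each site, so after position 44.
Combined cut positions: 19, 44, 51, 131, 152.
Linear molecule, 5 cuts → 6 fragments:
  1–19 → 19 bp
  20–44 → 25 bp
  45–51 → 7 bp
  52–131 → 80 bp
  132–152 → 21 bp
  153–167 → 15 bp
Sorted largest to smallest: 80, 25, 21, 19, 15, 7 bp.

80, 25, 21, 19, 15, 7 bp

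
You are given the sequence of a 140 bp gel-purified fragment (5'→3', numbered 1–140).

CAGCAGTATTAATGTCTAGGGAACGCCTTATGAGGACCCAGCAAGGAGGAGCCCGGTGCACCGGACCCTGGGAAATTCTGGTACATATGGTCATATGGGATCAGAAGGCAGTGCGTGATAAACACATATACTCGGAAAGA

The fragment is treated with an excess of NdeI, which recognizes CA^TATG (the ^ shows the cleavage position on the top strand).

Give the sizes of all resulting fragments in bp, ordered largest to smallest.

NdeI sites (CATATG) start at positions 84, 92.
NdeI cuts after base 2 of each site, so after positions 85, 93.
Linear molecule, 2 cuts → 3 fragments:
  1–85 → 85 bp
  86–93 → 8 bp
  94–140 → 47 bp
Sorted largest to smallest: 85, 47, 8 bp.

85, 47, 8 bp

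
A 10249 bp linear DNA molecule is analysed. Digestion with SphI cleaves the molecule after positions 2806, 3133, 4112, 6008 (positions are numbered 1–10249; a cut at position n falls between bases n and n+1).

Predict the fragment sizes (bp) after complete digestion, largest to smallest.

4241, 2806, 1896, 979, 327 bp

Linear molecule, 4 cuts → 5 fragments:
  2806 − 0 = 2806 bp
  3133 − 2806 = 327 bp
  4112 − 3133 = 979 bp
  6008 − 4112 = 1896 bp
  10249 − 6008 = 4241 bp
Sorted largest to smallest: 4241, 2806, 1896, 979, 327 bp.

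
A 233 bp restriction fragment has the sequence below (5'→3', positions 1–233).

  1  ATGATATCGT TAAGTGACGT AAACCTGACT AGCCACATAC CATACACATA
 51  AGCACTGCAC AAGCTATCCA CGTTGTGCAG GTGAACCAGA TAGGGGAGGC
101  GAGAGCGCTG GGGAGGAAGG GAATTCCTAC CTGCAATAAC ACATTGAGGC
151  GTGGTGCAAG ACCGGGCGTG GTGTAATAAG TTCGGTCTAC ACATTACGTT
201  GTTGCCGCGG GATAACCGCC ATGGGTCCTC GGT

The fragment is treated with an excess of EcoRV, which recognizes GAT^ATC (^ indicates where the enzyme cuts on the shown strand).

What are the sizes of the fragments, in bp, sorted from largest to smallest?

The EcoRV site (GATATC) starts at position 3.
EcoRV cuts after base 3 of each site, so after position 5.
Linear molecule, 1 cut → 2 fragments:
  1–5 → 5 bp
  6–233 → 228 bp
Sorted largest to smallest: 228, 5 bp.

228, 5 bp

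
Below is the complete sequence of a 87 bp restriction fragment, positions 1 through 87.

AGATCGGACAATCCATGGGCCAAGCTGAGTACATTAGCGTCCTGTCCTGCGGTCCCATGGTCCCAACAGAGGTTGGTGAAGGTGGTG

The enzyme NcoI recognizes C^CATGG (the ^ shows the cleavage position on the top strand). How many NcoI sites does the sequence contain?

CCATGG occurs starting at positions 13, 55.
NcoI cuts at 2 sites.

2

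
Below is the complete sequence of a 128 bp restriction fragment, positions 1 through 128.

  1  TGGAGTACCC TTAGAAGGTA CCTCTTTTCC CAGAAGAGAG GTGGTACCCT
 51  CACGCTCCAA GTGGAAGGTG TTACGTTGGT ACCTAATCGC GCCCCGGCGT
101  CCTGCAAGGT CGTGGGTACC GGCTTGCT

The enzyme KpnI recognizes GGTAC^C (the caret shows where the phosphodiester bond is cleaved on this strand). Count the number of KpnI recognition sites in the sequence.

GGTACC occurs starting at positions 17, 43, 78, 115.
KpnI cuts at 4 sites.

4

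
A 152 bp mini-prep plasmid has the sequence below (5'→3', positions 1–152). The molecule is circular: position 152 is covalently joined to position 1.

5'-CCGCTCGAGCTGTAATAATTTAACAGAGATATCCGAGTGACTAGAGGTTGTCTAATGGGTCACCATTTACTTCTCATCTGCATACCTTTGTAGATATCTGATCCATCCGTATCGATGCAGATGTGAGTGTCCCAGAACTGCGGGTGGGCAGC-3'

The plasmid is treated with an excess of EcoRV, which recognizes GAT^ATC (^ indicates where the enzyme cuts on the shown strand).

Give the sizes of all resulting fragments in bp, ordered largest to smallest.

EcoRV sites (GATATC) start at positions 28, 93.
EcoRV cuts after base 3 of each site, so after positions 30, 95.
Circular molecule, 2 cuts → 2 fragments:
  31–95 → 65 bp
  96–152 then 1–30 → 57 + 30 = 87 bp
Sorted largest to smallest: 87, 65 bp.

87, 65 bp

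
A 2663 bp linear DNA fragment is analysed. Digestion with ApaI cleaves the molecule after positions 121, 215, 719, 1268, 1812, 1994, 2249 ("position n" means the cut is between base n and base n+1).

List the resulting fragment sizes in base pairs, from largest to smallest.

Linear molecule, 7 cuts → 8 fragments:
  121 − 0 = 121 bp
  215 − 121 = 94 bp
  719 − 215 = 504 bp
  1268 − 719 = 549 bp
  1812 − 1268 = 544 bp
  1994 − 1812 = 182 bp
  2249 − 1994 = 255 bp
  2663 − 2249 = 414 bp
Sorted largest to smallest: 549, 544, 504, 414, 255, 182, 121, 94 bp.

549, 544, 504, 414, 255, 182, 121, 94 bp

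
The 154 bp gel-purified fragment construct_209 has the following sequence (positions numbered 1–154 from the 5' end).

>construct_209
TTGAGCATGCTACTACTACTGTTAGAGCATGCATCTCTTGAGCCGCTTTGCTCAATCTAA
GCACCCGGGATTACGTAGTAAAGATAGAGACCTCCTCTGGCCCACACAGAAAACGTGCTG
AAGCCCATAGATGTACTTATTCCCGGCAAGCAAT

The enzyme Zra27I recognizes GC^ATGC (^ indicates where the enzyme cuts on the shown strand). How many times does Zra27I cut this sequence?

2

GCATGC occurs starting at positions 5, 27.
Zra27I cuts at 2 sites.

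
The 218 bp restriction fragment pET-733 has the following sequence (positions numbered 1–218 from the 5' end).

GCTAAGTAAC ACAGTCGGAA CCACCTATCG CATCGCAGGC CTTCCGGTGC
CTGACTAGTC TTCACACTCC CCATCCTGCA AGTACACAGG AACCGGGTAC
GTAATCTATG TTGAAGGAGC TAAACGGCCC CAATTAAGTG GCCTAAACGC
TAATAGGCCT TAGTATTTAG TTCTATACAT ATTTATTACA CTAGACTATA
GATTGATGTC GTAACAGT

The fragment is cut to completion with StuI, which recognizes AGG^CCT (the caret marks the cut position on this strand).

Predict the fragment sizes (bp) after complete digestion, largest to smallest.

118, 61, 39 bp

StuI sites (AGGCCT) start at positions 37, 155.
StuI cuts after base 3 of each site, so after positions 39, 157.
Linear molecule, 2 cuts → 3 fragments:
  1–39 → 39 bp
  40–157 → 118 bp
  158–218 → 61 bp
Sorted largest to smallest: 118, 61, 39 bp.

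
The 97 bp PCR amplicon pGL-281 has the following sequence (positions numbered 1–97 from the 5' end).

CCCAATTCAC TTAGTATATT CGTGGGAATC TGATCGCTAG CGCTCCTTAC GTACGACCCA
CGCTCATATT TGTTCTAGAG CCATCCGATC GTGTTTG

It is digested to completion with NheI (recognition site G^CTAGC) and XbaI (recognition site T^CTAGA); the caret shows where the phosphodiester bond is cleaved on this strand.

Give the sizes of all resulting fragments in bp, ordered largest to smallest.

38, 36, 23 bp

The NheI site (GCTAGC) starts at position 36.
NheI cuts after the first base of each site, so after position 36.
The XbaI site (TCTAGA) starts at position 74.
XbaI cuts after the first base of each site, so after position 74.
Combined cut positions: 36, 74.
Linear molecule, 2 cuts → 3 fragments:
  1–36 → 36 bp
  37–74 → 38 bp
  75–97 → 23 bp
Sorted largest to smallest: 38, 36, 23 bp.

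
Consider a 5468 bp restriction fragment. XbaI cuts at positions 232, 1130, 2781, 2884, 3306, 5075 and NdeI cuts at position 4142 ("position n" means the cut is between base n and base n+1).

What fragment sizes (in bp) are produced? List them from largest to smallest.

Combined cut positions (sorted): 232, 1130, 2781, 2884, 3306, 4142, 5075.
Linear molecule, 7 cuts → 8 fragments:
  232 − 0 = 232 bp
  1130 − 232 = 898 bp
  2781 − 1130 = 1651 bp
  2884 − 2781 = 103 bp
  3306 − 2884 = 422 bp
  4142 − 3306 = 836 bp
  5075 − 4142 = 933 bp
  5468 − 5075 = 393 bp
Sorted largest to smallest: 1651, 933, 898, 836, 422, 393, 232, 103 bp.

1651, 933, 898, 836, 422, 393, 232, 103 bp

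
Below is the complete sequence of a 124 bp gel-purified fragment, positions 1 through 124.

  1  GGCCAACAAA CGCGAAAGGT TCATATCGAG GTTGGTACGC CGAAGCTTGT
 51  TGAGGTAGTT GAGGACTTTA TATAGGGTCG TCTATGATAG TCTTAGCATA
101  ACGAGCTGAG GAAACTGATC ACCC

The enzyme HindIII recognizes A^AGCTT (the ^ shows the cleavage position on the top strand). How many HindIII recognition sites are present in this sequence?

AAGCTT occurs starting at position 43.
HindIII cuts at 1 site.

1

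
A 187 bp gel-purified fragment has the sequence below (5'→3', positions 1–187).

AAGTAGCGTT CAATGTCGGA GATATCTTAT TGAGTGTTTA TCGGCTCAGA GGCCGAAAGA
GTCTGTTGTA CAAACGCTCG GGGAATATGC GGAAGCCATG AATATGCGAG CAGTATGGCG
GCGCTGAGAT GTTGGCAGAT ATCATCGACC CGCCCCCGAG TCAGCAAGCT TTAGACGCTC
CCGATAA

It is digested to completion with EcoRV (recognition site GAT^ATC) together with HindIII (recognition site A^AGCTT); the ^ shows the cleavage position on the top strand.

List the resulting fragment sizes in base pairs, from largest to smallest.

EcoRV sites (GATATC) start at positions 21, 138.
EcoRV cuts after base 3 of each site, so after positions 23, 140.
The HindIII site (AAGCTT) starts at position 166.
HindIII cuts after the first base of each site, so after position 166.
Combined cut positions: 23, 140, 166.
Linear molecule, 3 cuts → 4 fragments:
  1–23 → 23 bp
  24–140 → 117 bp
  141–166 → 26 bp
  167–187 → 21 bp
Sorted largest to smallest: 117, 26, 23, 21 bp.

117, 26, 23, 21 bp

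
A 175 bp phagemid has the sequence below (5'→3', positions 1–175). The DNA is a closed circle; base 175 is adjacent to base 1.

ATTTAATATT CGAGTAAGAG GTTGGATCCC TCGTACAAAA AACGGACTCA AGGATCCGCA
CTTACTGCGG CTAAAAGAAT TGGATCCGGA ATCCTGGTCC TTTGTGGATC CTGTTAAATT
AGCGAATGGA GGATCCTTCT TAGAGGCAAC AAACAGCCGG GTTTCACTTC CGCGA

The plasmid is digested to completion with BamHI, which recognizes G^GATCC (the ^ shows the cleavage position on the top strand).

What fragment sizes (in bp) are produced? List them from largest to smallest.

BamHI sites (GGATCC) start at positions 24, 52, 82, 106, 131.
BamHI cuts after the first base of each site, so after positions 24, 52, 82, 106, 131.
Circular molecule, 5 cuts → 5 fragments:
  25–52 → 28 bp
  53–82 → 30 bp
  83–106 → 24 bp
  107–131 → 25 bp
  132–175 then 1–24 → 44 + 24 = 68 bp
Sorted largest to smallest: 68, 30, 28, 25, 24 bp.

68, 30, 28, 25, 24 bp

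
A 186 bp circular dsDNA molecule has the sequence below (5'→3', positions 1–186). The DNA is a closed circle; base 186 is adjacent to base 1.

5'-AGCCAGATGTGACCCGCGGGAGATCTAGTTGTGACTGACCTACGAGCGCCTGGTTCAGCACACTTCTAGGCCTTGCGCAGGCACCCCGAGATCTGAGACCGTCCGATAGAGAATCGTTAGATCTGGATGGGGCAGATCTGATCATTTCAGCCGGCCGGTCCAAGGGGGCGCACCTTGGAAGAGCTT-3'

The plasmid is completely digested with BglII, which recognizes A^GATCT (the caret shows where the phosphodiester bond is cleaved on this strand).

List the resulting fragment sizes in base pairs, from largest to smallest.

BglII sites (AGATCT) start at positions 21, 89, 119, 134.
BglII cuts after the first base of each site, so after positions 21, 89, 119, 134.
Circular molecule, 4 cuts → 4 fragments:
  22–89 → 68 bp
  90–119 → 30 bp
  120–134 → 15 bp
  135–186 then 1–21 → 52 + 21 = 73 bp
Sorted largest to smallest: 73, 68, 30, 15 bp.

73, 68, 30, 15 bp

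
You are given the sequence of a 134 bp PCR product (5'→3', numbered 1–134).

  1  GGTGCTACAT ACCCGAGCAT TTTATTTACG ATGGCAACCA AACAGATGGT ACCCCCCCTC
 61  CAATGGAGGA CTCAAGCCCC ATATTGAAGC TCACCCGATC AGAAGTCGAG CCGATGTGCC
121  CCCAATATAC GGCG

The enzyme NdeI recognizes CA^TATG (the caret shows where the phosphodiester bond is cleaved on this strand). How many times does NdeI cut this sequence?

No occurrence of CATATG is present in the sequence.
NdeI does not cut: 0 sites.

0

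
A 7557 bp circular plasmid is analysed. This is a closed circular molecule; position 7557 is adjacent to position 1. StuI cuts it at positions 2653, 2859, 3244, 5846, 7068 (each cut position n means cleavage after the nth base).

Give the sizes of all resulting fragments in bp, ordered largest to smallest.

Circular molecule, 5 cuts → 5 fragments:
  2859 − 2653 = 206 bp
  3244 − 2859 = 385 bp
  5846 − 3244 = 2602 bp
  7068 − 5846 = 1222 bp
  wrap: 7557 − 7068 + 2653 = 3142 bp
Sorted largest to smallest: 3142, 2602, 1222, 385, 206 bp.

3142, 2602, 1222, 385, 206 bp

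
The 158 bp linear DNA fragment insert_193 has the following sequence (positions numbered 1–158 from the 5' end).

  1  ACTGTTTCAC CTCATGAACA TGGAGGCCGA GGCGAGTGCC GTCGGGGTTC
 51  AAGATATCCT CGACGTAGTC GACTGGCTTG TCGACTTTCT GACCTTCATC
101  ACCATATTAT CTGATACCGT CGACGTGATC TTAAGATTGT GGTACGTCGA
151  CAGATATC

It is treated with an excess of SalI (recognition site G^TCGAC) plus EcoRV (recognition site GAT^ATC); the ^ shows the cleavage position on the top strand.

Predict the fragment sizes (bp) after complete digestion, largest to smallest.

55, 39, 27, 13, 12, 9, 3 bp

SalI sites (GTCGAC) start at positions 68, 80, 119, 146.
SalI cuts after the first base of each site, so after positions 68, 80, 119, 146.
EcoRV sites (GATATC) start at positions 53, 153.
EcoRV cuts after base 3 of each site, so after positions 55, 155.
Combined cut positions: 55, 68, 80, 119, 146, 155.
Linear molecule, 6 cuts → 7 fragments:
  1–55 → 55 bp
  56–68 → 13 bp
  69–80 → 12 bp
  81–119 → 39 bp
  120–146 → 27 bp
  147–155 → 9 bp
  156–158 → 3 bp
Sorted largest to smallest: 55, 39, 27, 13, 12, 9, 3 bp.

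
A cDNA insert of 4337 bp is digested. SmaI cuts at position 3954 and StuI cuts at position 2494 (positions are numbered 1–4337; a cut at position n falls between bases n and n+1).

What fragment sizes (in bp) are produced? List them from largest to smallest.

2494, 1460, 383 bp

Combined cut positions (sorted): 2494, 3954.
Linear molecule, 2 cuts → 3 fragments:
  2494 − 0 = 2494 bp
  3954 − 2494 = 1460 bp
  4337 − 3954 = 383 bp
Sorted largest to smallest: 2494, 1460, 383 bp.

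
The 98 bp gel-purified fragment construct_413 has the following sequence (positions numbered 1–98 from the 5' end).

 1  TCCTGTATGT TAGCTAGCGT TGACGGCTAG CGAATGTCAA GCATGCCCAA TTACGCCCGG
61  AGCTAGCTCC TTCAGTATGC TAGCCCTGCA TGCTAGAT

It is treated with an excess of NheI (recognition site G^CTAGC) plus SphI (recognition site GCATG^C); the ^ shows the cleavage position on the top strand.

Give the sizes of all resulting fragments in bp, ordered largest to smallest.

NheI sites (GCTAGC) start at positions 13, 26, 62, 79.
NheI cuts after the first base of each site, so after positions 13, 26, 62, 79.
SphI sites (GCATGC) start at positions 41, 88.
SphI cuts after base 5 of each site (before the last base), so after positions 45, 92.
Combined cut positions: 13, 26, 45, 62, 79, 92.
Linear molecule, 6 cuts → 7 fragments:
  1–13 → 13 bp
  14–26 → 13 bp
  27–45 → 19 bp
  46–62 → 17 bp
  63–79 → 17 bp
  80–92 → 13 bp
  93–98 → 6 bp
Sorted largest to smallest: 19, 17, 17, 13, 13, 13, 6 bp.

19, 17, 17, 13, 13, 13, 6 bp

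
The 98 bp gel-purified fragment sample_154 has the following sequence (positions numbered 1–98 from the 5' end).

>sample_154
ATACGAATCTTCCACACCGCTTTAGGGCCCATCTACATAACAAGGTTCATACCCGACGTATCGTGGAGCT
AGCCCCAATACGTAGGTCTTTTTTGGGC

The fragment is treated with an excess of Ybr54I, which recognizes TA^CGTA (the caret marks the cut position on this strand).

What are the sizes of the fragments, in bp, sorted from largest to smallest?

The Ybr54I site (TACGTA) starts at position 79.
Ybr54I cuts after base 2 of each site, so after position 80.
Linear molecule, 1 cut → 2 fragments:
  1–80 → 80 bp
  81–98 → 18 bp
Sorted largest to smallest: 80, 18 bp.

80, 18 bp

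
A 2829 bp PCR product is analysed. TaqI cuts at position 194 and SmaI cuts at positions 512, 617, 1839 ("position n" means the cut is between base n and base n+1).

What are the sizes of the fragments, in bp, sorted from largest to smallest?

Combined cut positions (sorted): 194, 512, 617, 1839.
Linear molecule, 4 cuts → 5 fragments:
  194 − 0 = 194 bp
  512 − 194 = 318 bp
  617 − 512 = 105 bp
  1839 − 617 = 1222 bp
  2829 − 1839 = 990 bp
Sorted largest to smallest: 1222, 990, 318, 194, 105 bp.

1222, 990, 318, 194, 105 bp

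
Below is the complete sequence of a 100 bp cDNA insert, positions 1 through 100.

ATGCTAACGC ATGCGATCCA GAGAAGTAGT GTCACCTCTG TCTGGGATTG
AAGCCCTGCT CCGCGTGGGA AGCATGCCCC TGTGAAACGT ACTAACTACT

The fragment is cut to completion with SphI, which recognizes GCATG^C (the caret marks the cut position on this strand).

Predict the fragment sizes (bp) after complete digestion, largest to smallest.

63, 24, 13 bp

SphI sites (GCATGC) start at positions 9, 72.
SphI cuts after base 5 of each site (before the last base), so after positions 13, 76.
Linear molecule, 2 cuts → 3 fragments:
  1–13 → 13 bp
  14–76 → 63 bp
  77–100 → 24 bp
Sorted largest to smallest: 63, 24, 13 bp.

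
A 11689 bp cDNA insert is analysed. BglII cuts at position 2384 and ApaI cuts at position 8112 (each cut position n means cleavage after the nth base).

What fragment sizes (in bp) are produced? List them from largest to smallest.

Combined cut positions (sorted): 2384, 8112.
Linear molecule, 2 cuts → 3 fragments:
  2384 − 0 = 2384 bp
  8112 − 2384 = 5728 bp
  11689 − 8112 = 3577 bp
Sorted largest to smallest: 5728, 3577, 2384 bp.

5728, 3577, 2384 bp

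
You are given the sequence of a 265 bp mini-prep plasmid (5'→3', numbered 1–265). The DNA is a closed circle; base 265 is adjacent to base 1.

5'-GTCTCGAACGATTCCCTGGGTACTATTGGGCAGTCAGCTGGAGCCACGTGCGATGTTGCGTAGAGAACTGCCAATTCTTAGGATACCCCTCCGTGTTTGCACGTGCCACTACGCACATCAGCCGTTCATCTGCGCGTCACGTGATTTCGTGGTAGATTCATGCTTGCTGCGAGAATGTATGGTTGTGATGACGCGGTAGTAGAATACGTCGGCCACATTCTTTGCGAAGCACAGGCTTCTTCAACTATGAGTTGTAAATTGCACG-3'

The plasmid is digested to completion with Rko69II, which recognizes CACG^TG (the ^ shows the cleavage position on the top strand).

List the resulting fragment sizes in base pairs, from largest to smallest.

172, 55, 38 bp

Rko69II sites (CACGTG) start at positions 45, 100, 138.
Rko69II cuts after base 4 of each site, so after positions 48, 103, 141.
Circular molecule, 3 cuts → 3 fragments:
  49–103 → 55 bp
  104–141 → 38 bp
  142–265 then 1–48 → 124 + 48 = 172 bp
Sorted largest to smallest: 172, 55, 38 bp.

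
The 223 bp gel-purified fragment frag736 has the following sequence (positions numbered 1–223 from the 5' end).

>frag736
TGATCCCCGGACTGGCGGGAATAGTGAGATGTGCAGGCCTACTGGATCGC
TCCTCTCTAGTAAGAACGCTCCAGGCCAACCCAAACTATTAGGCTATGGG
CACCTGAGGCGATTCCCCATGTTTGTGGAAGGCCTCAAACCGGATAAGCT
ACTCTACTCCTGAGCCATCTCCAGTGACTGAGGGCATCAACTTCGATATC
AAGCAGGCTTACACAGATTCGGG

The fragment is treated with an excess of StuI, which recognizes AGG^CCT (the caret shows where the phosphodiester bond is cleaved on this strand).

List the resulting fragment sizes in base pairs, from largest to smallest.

95, 91, 37 bp

StuI sites (AGGCCT) start at positions 35, 130.
StuI cuts after base 3 of each site, so after positions 37, 132.
Linear molecule, 2 cuts → 3 fragments:
  1–37 → 37 bp
  38–132 → 95 bp
  133–223 → 91 bp
Sorted largest to smallest: 95, 91, 37 bp.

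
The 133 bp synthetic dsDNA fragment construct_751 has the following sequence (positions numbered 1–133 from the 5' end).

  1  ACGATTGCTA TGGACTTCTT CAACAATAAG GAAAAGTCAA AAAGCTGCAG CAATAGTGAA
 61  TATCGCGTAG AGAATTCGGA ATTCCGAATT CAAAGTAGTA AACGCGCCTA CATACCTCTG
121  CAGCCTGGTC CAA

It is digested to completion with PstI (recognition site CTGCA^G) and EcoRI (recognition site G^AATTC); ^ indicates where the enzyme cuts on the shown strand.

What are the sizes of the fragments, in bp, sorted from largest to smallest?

49, 36, 23, 11, 7, 7 bp

PstI sites (CTGCAG) start at positions 45, 118.
PstI cuts after base 5 of each site (before the last base), so after positions 49, 122.
EcoRI sites (GAATTC) start at positions 72, 79, 86.
EcoRI cuts after the first base of each site, so after positions 72, 79, 86.
Combined cut positions: 49, 72, 79, 86, 122.
Linear molecule, 5 cuts → 6 fragments:
  1–49 → 49 bp
  50–72 → 23 bp
  73–79 → 7 bp
  80–86 → 7 bp
  87–122 → 36 bp
  123–133 → 11 bp
Sorted largest to smallest: 49, 36, 23, 11, 7, 7 bp.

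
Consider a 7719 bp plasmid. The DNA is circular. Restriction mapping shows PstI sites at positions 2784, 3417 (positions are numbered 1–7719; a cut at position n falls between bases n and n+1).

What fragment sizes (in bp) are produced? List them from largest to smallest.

Circular molecule, 2 cuts → 2 fragments:
  3417 − 2784 = 633 bp
  wrap: 7719 − 3417 + 2784 = 7086 bp
Sorted largest to smallest: 7086, 633 bp.

7086, 633 bp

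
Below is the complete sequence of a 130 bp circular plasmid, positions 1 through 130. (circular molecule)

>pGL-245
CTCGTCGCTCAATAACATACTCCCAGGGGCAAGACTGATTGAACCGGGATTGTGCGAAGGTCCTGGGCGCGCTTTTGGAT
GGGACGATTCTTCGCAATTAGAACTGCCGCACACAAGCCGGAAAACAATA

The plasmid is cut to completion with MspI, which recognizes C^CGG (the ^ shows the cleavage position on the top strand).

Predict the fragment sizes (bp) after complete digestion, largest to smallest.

74, 56 bp

MspI sites (CCGG) start at positions 44, 118.
MspI cuts after the first base of each site, so after positions 44, 118.
Circular molecule, 2 cuts → 2 fragments:
  45–118 → 74 bp
  119–130 then 1–44 → 12 + 44 = 56 bp
Sorted largest to smallest: 74, 56 bp.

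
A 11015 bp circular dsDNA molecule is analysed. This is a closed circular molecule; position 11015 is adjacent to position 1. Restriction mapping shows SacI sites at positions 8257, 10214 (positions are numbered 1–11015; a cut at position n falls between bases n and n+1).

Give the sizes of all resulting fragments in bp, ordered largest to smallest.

Circular molecule, 2 cuts → 2 fragments:
  10214 − 8257 = 1957 bp
  wrap: 11015 − 10214 + 8257 = 9058 bp
Sorted largest to smallest: 9058, 1957 bp.

9058, 1957 bp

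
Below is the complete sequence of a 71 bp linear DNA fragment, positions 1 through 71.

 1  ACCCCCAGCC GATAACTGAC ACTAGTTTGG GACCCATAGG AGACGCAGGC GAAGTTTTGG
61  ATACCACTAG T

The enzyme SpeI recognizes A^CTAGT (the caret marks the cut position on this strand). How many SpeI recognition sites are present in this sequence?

2

ACTAGT occurs starting at positions 21, 66.
SpeI cuts at 2 sites.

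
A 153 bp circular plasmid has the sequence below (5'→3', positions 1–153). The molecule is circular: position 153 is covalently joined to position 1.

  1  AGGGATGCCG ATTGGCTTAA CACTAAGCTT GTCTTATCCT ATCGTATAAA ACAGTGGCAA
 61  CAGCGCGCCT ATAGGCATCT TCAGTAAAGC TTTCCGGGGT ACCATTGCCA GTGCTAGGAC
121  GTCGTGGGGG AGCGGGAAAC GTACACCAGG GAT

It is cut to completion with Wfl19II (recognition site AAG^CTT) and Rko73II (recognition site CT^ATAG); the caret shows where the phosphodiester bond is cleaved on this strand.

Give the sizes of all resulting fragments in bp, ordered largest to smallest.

Wfl19II sites (AAGCTT) start at positions 25, 87.
Wfl19II cuts after base 3 of each site, so after positions 27, 89.
The Rko73II site (CTATAG) starts at position 69.
Rko73II cuts after base 2 of each site, so after position 70.
Combined cut positions: 27, 70, 89.
Circular molecule, 3 cuts → 3 fragments:
  28–70 → 43 bp
  71–89 → 19 bp
  90–153 then 1–27 → 64 + 27 = 91 bp
Sorted largest to smallest: 91, 43, 19 bp.

91, 43, 19 bp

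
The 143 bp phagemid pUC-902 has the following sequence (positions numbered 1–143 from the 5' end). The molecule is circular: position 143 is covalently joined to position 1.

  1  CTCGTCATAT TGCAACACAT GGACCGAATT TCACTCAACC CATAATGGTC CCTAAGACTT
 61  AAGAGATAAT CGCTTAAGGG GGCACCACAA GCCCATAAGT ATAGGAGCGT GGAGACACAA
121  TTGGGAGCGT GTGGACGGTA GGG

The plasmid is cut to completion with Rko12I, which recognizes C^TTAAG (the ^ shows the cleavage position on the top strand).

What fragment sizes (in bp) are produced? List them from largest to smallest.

Rko12I sites (CTTAAG) start at positions 58, 73.
Rko12I cuts after the first base of each site, so after positions 58, 73.
Circular molecule, 2 cuts → 2 fragments:
  59–73 → 15 bp
  74–143 then 1–58 → 70 + 58 = 128 bp
Sorted largest to smallest: 128, 15 bp.

128, 15 bp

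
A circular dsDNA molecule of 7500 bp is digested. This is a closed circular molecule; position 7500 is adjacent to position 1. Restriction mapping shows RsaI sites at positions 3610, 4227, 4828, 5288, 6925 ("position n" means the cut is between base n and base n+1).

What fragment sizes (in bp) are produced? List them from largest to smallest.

4185, 1637, 617, 601, 460 bp

Circular molecule, 5 cuts → 5 fragments:
  4227 − 3610 = 617 bp
  4828 − 4227 = 601 bp
  5288 − 4828 = 460 bp
  6925 − 5288 = 1637 bp
  wrap: 7500 − 6925 + 3610 = 4185 bp
Sorted largest to smallest: 4185, 1637, 617, 601, 460 bp.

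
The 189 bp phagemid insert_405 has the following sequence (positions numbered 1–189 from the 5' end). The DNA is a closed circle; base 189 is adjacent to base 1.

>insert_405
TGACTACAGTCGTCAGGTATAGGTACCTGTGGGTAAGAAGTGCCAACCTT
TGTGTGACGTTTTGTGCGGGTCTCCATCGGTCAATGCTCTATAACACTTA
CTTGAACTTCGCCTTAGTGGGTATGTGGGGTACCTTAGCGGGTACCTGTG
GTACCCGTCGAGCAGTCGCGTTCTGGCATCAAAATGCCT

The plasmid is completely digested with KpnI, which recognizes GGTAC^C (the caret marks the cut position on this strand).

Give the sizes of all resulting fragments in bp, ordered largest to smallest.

KpnI sites (GGTACC) start at positions 22, 129, 141, 150.
KpnI cuts after base 5 of each site (before the last base), so after positions 26, 133, 145, 154.
Circular molecule, 4 cuts → 4 fragments:
  27–133 → 107 bp
  134–145 → 12 bp
  146–154 → 9 bp
  155–189 then 1–26 → 35 + 26 = 61 bp
Sorted largest to smallest: 107, 61, 12, 9 bp.

107, 61, 12, 9 bp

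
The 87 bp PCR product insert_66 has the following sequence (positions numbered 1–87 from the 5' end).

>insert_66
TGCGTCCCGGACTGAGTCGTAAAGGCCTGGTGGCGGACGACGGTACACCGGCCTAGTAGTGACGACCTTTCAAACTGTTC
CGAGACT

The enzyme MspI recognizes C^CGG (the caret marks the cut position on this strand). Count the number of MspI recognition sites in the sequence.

2

CCGG occurs starting at positions 7, 48.
MspI cuts at 2 sites.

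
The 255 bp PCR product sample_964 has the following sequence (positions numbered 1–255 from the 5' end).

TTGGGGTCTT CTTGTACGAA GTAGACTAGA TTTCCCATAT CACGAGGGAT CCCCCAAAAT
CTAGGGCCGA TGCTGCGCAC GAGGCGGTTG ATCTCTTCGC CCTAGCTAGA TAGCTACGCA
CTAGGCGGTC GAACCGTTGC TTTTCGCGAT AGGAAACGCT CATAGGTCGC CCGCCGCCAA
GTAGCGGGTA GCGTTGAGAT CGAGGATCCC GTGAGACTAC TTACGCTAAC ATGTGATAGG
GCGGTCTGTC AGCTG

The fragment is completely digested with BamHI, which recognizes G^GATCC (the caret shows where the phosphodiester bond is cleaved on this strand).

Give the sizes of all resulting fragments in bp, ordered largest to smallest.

BamHI sites (GGATCC) start at positions 47, 204.
BamHI cuts after the first base of each site, so after positions 47, 204.
Linear molecule, 2 cuts → 3 fragments:
  1–47 → 47 bp
  48–204 → 157 bp
  205–255 → 51 bp
Sorted largest to smallest: 157, 51, 47 bp.

157, 51, 47 bp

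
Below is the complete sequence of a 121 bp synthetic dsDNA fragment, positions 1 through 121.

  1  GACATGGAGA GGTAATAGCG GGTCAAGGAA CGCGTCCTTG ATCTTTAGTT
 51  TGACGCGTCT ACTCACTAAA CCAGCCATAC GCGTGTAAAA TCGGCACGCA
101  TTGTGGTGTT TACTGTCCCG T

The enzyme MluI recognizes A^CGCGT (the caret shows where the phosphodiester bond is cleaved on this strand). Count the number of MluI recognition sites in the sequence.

3

ACGCGT occurs starting at positions 30, 53, 79.
MluI cuts at 3 sites.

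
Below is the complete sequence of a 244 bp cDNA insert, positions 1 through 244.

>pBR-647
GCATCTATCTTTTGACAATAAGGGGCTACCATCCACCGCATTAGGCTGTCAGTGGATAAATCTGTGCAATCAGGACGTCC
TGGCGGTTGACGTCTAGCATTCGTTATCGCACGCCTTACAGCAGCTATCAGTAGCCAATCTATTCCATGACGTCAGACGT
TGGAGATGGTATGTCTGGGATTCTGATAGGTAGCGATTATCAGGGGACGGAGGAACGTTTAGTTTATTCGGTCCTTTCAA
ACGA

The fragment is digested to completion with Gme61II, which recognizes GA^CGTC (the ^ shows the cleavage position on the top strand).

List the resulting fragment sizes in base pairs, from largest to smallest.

Gme61II sites (GACGTC) start at positions 74, 89, 149.
Gme61II cuts after base 2 of each site, so after positions 75, 90, 150.
Linear molecule, 3 cuts → 4 fragments:
  1–75 → 75 bp
  76–90 → 15 bp
  91–150 → 60 bp
  151–244 → 94 bp
Sorted largest to smallest: 94, 75, 60, 15 bp.

94, 75, 60, 15 bp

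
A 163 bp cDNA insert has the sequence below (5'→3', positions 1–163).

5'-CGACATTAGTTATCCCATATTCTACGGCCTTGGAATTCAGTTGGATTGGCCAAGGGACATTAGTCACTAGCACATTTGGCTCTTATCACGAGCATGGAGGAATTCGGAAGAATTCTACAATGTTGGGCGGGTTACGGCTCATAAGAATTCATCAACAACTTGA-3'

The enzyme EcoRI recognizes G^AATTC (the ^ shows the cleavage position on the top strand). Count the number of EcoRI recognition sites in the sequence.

GAATTC occurs starting at positions 33, 100, 110, 145.
EcoRI cuts at 4 sites.

4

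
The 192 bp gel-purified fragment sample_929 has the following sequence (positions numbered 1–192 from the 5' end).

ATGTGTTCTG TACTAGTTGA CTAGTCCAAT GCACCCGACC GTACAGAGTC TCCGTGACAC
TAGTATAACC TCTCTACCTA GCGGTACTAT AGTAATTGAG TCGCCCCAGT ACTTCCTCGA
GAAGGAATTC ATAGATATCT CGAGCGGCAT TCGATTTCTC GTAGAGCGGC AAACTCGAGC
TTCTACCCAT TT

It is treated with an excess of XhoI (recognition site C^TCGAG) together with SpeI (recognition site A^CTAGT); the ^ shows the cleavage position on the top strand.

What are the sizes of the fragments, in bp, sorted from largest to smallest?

XhoI sites (CTCGAG) start at positions 116, 139, 174.
XhoI cuts after the first base of each site, so after positions 116, 139, 174.
SpeI sites (ACTAGT) start at positions 12, 20, 59.
SpeI cuts after the first base of each site, so after positions 12, 20, 59.
Combined cut positions: 12, 20, 59, 116, 139, 174.
Linear molecule, 6 cuts → 7 fragments:
  1–12 → 12 bp
  13–20 → 8 bp
  21–59 → 39 bp
  60–116 → 57 bp
  117–139 → 23 bp
  140–174 → 35 bp
  175–192 → 18 bp
Sorted largest to smallest: 57, 39, 35, 23, 18, 12, 8 bp.

57, 39, 35, 23, 18, 12, 8 bp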